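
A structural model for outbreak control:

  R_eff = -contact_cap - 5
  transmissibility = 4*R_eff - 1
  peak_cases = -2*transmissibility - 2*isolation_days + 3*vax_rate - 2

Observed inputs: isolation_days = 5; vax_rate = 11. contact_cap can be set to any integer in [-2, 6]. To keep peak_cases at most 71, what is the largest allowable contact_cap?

Substituting into the transmissibility equation gives transmissibility = -4*contact_cap - 21.
Substituting into the peak_cases equation gives peak_cases = 8*contact_cap + 63.
Require 8*contact_cap + 63 ≤ 71, so contact_cap ≤ 1.
The largest integer in [-2, 6] satisfying this is 1.

contact_cap = 1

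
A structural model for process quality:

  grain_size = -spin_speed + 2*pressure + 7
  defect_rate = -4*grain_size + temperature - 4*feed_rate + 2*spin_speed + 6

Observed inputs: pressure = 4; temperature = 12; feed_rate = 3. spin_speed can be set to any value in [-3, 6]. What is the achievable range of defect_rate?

Substituting into the grain_size equation gives grain_size = -spin_speed + 15.
So defect_rate = 6*spin_speed - 54.
Linear in spin_speed, so extremes are at the endpoints: spin_speed = -3 gives defect_rate = -72; spin_speed = 6 gives defect_rate = -18.

-72 to -18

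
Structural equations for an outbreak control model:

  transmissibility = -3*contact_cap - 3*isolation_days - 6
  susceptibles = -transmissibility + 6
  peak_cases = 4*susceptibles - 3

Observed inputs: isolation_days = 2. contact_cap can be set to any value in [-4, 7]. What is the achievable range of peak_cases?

21 to 153

Substituting into the transmissibility equation gives transmissibility = -3*contact_cap - 12.
Substituting into the susceptibles equation gives susceptibles = 3*contact_cap + 18.
Substituting into the peak_cases equation gives peak_cases = 12*contact_cap + 69.
Linear in contact_cap, so extremes are at the endpoints: contact_cap = -4 gives peak_cases = 21; contact_cap = 7 gives peak_cases = 153.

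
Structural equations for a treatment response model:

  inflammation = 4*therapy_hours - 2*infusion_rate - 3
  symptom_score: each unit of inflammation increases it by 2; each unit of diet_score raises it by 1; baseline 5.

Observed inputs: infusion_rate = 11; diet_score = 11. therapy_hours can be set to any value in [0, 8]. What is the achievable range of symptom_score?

-34 to 30

Substituting into the inflammation equation gives inflammation = 4*therapy_hours - 25.
This gives symptom_score = 8*therapy_hours - 34.
Linear in therapy_hours, so extremes are at the endpoints: therapy_hours = 0 gives symptom_score = -34; therapy_hours = 8 gives symptom_score = 30.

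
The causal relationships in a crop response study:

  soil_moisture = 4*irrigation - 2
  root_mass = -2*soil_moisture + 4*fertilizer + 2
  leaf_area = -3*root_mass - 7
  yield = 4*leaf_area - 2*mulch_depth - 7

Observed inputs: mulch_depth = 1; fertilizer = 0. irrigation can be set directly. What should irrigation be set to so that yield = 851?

Substituting into the root_mass equation gives root_mass = -8*irrigation + 6.
Substituting into the leaf_area equation gives leaf_area = 24*irrigation - 25.
yield becomes 96*irrigation - 109.
Solve 96*irrigation - 109 = 851: irrigation = (851 + 109) / 96 = 10.

irrigation = 10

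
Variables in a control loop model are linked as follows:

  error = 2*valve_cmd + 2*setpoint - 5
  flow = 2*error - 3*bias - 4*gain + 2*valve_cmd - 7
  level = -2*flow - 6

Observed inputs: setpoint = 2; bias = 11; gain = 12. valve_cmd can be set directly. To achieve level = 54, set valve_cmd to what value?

Substituting into the error equation gives error = 2*valve_cmd - 1.
Substituting into the flow equation gives flow = 6*valve_cmd - 90.
Substituting into the level equation gives level = -12*valve_cmd + 174.
Solve -12*valve_cmd + 174 = 54: valve_cmd = (54 - 174) / -12 = 10.

valve_cmd = 10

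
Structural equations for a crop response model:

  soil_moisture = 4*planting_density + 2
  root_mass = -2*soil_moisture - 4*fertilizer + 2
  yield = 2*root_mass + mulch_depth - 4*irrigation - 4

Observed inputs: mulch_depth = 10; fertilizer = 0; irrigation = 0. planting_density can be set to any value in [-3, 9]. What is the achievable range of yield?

Substituting into the root_mass equation gives root_mass = -8*planting_density - 2.
This gives yield = -16*planting_density + 2.
Linear in planting_density, so extremes are at the endpoints: planting_density = -3 gives yield = 50; planting_density = 9 gives yield = -142.

-142 to 50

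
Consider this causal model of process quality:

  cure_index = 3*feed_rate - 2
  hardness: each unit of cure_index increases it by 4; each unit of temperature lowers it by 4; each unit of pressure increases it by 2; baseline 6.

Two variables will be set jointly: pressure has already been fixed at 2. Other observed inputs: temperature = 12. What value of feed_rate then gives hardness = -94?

With pressure held at 2:
Substituting into the hardness equation gives hardness = 12*feed_rate - 46.
Solve 12*feed_rate - 46 = -94: feed_rate = (-94 + 46) / 12 = -4.

feed_rate = -4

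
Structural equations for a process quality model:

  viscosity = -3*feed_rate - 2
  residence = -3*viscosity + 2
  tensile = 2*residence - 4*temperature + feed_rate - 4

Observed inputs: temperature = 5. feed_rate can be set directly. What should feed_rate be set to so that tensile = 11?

feed_rate = 1

Substituting into the residence equation gives residence = 9*feed_rate + 8.
This gives tensile = 19*feed_rate - 8.
Solve 19*feed_rate - 8 = 11: feed_rate = (11 + 8) / 19 = 1.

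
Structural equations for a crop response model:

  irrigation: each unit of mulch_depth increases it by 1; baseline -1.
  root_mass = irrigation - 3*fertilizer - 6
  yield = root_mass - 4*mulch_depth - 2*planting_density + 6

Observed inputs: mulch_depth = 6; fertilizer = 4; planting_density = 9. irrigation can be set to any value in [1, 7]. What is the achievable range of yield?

Intervening on irrigation fixes its value directly, overriding its dependence on mulch_depth.
Substituting into the root_mass equation gives root_mass = irrigation - 18.
This gives yield = irrigation - 54.
Linear in irrigation, so extremes are at the endpoints: irrigation = 1 gives yield = -53; irrigation = 7 gives yield = -47.

-53 to -47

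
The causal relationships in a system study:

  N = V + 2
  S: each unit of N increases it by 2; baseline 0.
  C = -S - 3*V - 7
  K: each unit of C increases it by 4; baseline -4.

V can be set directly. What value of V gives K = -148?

V = 5

Substituting into the S equation gives S = 2*V + 4.
So C = -5*V - 11.
This gives K = -20*V - 48.
Solve -20*V - 48 = -148: V = (-148 + 48) / -20 = 5.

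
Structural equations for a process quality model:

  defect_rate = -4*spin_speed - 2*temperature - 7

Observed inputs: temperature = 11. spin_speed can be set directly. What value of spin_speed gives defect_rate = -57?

spin_speed = 7

Substituting into the defect_rate equation gives defect_rate = -4*spin_speed - 29.
Solve -4*spin_speed - 29 = -57: spin_speed = (-57 + 29) / -4 = 7.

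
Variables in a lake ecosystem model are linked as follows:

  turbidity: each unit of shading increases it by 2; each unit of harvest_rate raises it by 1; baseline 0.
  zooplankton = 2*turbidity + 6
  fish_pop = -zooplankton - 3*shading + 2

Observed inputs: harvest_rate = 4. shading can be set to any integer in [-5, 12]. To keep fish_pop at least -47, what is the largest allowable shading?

Substituting into the turbidity equation gives turbidity = 2*shading + 4.
Substituting into the zooplankton equation gives zooplankton = 4*shading + 14.
Substituting into the fish_pop equation gives fish_pop = -7*shading - 12.
Require -7*shading - 12 ≥ -47, so shading ≤ 5.
The largest integer in [-5, 12] satisfying this is 5.

shading = 5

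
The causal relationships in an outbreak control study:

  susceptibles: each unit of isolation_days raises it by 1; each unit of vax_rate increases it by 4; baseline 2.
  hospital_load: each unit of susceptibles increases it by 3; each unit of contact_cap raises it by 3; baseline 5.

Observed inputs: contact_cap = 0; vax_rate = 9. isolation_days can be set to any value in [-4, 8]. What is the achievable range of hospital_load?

107 to 143

Substituting into the susceptibles equation gives susceptibles = isolation_days + 38.
Substituting into the hospital_load equation gives hospital_load = 3*isolation_days + 119.
Linear in isolation_days, so extremes are at the endpoints: isolation_days = -4 gives hospital_load = 107; isolation_days = 8 gives hospital_load = 143.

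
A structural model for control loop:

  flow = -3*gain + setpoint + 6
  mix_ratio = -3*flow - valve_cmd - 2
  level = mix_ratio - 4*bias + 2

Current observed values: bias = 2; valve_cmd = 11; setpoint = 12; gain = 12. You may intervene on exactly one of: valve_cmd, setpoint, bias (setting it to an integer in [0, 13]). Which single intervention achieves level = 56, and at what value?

Intervening on valve_cmd: level = -valve_cmd + 46. Reaching 56 requires valve_cmd = -10, outside [0, 13].
Intervening on setpoint: with other inputs at their observed values, level = -3*setpoint + 71. Solving for 56 gives setpoint = 5, within [0, 13].
Intervening on bias: level = -4*bias + 43. Reaching 56 requires bias = -13/4, not an integer.

set setpoint = 5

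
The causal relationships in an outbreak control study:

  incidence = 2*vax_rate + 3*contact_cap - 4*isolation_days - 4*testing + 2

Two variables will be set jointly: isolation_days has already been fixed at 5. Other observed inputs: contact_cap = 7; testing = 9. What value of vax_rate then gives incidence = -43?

With isolation_days held at 5:
Substituting into the incidence equation gives incidence = 2*vax_rate - 33.
Solve 2*vax_rate - 33 = -43: vax_rate = (-43 + 33) / 2 = -5.

vax_rate = -5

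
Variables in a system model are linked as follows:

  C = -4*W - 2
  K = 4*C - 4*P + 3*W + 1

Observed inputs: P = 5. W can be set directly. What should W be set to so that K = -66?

Substituting into the K equation gives K = -13*W - 27.
Solve -13*W - 27 = -66: W = (-66 + 27) / -13 = 3.

W = 3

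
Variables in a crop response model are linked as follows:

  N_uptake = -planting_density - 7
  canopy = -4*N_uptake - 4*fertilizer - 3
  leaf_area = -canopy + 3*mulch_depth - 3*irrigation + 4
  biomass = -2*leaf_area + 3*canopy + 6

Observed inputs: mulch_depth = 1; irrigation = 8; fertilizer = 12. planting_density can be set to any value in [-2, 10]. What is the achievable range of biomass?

-115 to 125

Substituting into the canopy equation gives canopy = 4*planting_density - 23.
leaf_area becomes -4*planting_density + 6.
This gives biomass = 20*planting_density - 75.
Linear in planting_density, so extremes are at the endpoints: planting_density = -2 gives biomass = -115; planting_density = 10 gives biomass = 125.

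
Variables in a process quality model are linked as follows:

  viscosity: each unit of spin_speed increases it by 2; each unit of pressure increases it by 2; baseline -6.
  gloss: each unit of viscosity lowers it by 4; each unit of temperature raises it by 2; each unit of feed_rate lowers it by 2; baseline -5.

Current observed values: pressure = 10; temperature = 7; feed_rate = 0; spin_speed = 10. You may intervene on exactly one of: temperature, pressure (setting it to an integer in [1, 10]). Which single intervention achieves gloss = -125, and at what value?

Intervening on temperature: with other inputs at their observed values, gloss = 2*temperature - 141. Solving for -125 gives temperature = 8, within [1, 10].
Intervening on pressure: gloss = -8*pressure - 47. Reaching -125 requires pressure = 39/4, not an integer.

set temperature = 8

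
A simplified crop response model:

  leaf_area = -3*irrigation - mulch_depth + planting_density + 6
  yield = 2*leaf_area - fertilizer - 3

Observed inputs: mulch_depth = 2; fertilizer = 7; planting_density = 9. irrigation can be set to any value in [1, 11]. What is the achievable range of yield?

-50 to 10

Substituting into the leaf_area equation gives leaf_area = -3*irrigation + 13.
So yield = -6*irrigation + 16.
Linear in irrigation, so extremes are at the endpoints: irrigation = 1 gives yield = 10; irrigation = 11 gives yield = -50.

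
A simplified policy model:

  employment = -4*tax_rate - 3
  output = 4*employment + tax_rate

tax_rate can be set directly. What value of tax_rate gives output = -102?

Substituting into the output equation gives output = -15*tax_rate - 12.
Solve -15*tax_rate - 12 = -102: tax_rate = (-102 + 12) / -15 = 6.

tax_rate = 6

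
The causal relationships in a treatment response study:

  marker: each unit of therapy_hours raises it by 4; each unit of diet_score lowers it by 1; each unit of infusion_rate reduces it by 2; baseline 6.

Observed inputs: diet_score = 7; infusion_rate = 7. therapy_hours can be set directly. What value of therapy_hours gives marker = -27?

therapy_hours = -3

Substituting into the marker equation gives marker = 4*therapy_hours - 15.
Solve 4*therapy_hours - 15 = -27: therapy_hours = (-27 + 15) / 4 = -3.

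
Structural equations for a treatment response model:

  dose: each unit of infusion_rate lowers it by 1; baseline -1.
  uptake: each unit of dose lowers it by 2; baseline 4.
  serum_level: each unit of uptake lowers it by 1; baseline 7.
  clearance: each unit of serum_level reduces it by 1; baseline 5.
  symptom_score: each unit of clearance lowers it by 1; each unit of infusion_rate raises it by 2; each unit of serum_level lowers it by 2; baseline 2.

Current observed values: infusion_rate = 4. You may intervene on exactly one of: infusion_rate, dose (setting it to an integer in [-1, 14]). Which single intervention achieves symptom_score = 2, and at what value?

Intervening on infusion_rate: symptom_score = 4*infusion_rate - 4. Reaching 2 requires infusion_rate = 3/2, not an integer.
Intervening on dose: with other inputs at their observed values, symptom_score = -2*dose + 2. Solving for 2 gives dose = 0, within [-1, 14].

set dose = 0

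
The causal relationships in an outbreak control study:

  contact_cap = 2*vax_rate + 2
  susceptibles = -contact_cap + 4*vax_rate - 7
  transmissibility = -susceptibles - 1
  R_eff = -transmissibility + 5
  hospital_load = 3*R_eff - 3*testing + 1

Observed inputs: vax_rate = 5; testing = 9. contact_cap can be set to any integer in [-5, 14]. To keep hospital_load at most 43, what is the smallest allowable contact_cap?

contact_cap = -4

Intervening on contact_cap fixes its value directly, overriding its dependence on vax_rate.
Substituting into the susceptibles equation gives susceptibles = -contact_cap + 13.
Substituting into the transmissibility equation gives transmissibility = contact_cap - 14.
So R_eff = -contact_cap + 19.
So hospital_load = -3*contact_cap + 31.
Require -3*contact_cap + 31 ≤ 43, so contact_cap ≥ -4.
The smallest integer in [-5, 14] satisfying this is -4.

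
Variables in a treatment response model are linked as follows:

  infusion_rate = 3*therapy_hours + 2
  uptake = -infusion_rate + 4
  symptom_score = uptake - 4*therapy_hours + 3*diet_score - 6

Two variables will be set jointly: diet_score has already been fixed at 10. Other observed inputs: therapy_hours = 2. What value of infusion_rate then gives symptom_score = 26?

infusion_rate = -6

With diet_score held at 10:
Intervening on infusion_rate fixes its value directly, overriding its dependence on therapy_hours.
Substituting into the symptom_score equation gives symptom_score = -infusion_rate + 20.
Solve -infusion_rate + 20 = 26: infusion_rate = (26 - 20) / -1 = -6.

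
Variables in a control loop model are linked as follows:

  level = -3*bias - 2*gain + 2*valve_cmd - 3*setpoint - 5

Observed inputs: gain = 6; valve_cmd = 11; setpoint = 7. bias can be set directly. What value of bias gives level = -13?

Substituting into the level equation gives level = -3*bias - 16.
Solve -3*bias - 16 = -13: bias = (-13 + 16) / -3 = -1.

bias = -1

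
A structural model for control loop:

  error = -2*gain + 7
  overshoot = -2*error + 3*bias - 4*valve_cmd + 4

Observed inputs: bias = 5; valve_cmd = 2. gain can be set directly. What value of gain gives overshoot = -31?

Substituting into the overshoot equation gives overshoot = 4*gain - 3.
Solve 4*gain - 3 = -31: gain = (-31 + 3) / 4 = -7.

gain = -7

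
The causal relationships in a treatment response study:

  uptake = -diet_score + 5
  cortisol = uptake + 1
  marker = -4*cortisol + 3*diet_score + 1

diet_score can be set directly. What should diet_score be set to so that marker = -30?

diet_score = -1

Substituting into the cortisol equation gives cortisol = -diet_score + 6.
So marker = 7*diet_score - 23.
Solve 7*diet_score - 23 = -30: diet_score = (-30 + 23) / 7 = -1.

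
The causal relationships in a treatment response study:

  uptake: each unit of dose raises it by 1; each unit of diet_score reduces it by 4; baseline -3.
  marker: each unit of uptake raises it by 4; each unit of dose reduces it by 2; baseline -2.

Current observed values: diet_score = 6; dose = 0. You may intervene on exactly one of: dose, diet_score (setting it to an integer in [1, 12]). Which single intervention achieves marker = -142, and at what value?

set diet_score = 8

Intervening on dose: marker = 2*dose - 110. Reaching -142 requires dose = -16, outside [1, 12].
Intervening on diet_score: with other inputs at their observed values, marker = -16*diet_score - 14. Solving for -142 gives diet_score = 8, within [1, 12].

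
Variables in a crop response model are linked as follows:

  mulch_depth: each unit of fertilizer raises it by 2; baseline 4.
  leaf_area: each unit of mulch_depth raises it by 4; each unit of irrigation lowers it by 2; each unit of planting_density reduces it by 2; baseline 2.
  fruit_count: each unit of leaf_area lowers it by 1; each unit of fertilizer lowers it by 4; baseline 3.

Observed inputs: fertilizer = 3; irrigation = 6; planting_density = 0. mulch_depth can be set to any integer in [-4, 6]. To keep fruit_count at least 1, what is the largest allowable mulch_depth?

Intervening on mulch_depth fixes its value directly, overriding its dependence on fertilizer.
Substituting into the leaf_area equation gives leaf_area = 4*mulch_depth - 10.
Substituting into the fruit_count equation gives fruit_count = -4*mulch_depth + 1.
Require -4*mulch_depth + 1 ≥ 1, so mulch_depth ≤ 0.
The largest integer in [-4, 6] satisfying this is 0.

mulch_depth = 0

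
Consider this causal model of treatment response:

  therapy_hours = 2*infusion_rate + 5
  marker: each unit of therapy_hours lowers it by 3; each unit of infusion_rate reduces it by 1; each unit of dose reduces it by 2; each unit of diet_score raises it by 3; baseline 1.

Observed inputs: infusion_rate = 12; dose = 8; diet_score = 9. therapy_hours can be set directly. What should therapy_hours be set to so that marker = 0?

Intervening on therapy_hours fixes its value directly, overriding its dependence on infusion_rate.
Substituting into the marker equation gives marker = -3*therapy_hours.
Solve -3*therapy_hours = 0: therapy_hours = 0 / -3 = 0.

therapy_hours = 0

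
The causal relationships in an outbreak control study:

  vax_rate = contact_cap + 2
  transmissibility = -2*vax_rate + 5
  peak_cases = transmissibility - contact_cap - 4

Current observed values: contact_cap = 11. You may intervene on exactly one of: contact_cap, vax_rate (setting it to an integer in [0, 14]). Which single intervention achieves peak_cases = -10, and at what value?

Intervening on contact_cap: peak_cases = -3*contact_cap - 3. Reaching -10 requires contact_cap = 7/3, not an integer.
Intervening on vax_rate: with other inputs at their observed values, peak_cases = -2*vax_rate - 10. Solving for -10 gives vax_rate = 0, within [0, 14].

set vax_rate = 0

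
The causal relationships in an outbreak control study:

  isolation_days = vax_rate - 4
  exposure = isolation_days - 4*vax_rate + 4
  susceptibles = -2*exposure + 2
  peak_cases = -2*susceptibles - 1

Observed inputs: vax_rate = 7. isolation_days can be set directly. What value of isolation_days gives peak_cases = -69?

isolation_days = 8

Intervening on isolation_days fixes its value directly, overriding its dependence on vax_rate.
Substituting into the exposure equation gives exposure = isolation_days - 24.
Substituting into the susceptibles equation gives susceptibles = -2*isolation_days + 50.
peak_cases becomes 4*isolation_days - 101.
Solve 4*isolation_days - 101 = -69: isolation_days = (-69 + 101) / 4 = 8.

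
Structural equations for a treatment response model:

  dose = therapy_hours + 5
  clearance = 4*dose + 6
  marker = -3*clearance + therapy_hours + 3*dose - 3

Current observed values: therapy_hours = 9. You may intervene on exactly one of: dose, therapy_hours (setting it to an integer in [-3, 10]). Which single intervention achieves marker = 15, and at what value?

Intervening on dose: with other inputs at their observed values, marker = -9*dose - 12. Solving for 15 gives dose = -3, within [-3, 10].
Intervening on therapy_hours: marker = -8*therapy_hours - 66. Reaching 15 requires therapy_hours = -81/8, not an integer.

set dose = -3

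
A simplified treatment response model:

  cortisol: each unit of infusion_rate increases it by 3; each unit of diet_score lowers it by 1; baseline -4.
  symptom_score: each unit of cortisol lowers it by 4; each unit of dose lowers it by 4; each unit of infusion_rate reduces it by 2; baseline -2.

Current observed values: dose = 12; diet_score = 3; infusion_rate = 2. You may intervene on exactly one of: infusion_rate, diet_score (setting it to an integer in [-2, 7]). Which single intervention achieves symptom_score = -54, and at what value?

Intervening on infusion_rate: symptom_score = -14*infusion_rate - 22. Reaching -54 requires infusion_rate = 16/7, not an integer.
Intervening on diet_score: with other inputs at their observed values, symptom_score = 4*diet_score - 62. Solving for -54 gives diet_score = 2, within [-2, 7].

set diet_score = 2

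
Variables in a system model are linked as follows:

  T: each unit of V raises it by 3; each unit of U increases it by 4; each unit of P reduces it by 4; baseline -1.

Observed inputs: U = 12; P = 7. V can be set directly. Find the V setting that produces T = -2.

V = -7

Substituting into the T equation gives T = 3*V + 19.
Solve 3*V + 19 = -2: V = (-2 - 19) / 3 = -7.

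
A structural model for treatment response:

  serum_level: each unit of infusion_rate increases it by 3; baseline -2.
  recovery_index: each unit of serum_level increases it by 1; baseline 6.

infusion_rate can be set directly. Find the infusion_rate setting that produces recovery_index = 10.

infusion_rate = 2

Substituting into the recovery_index equation gives recovery_index = 3*infusion_rate + 4.
Solve 3*infusion_rate + 4 = 10: infusion_rate = (10 - 4) / 3 = 2.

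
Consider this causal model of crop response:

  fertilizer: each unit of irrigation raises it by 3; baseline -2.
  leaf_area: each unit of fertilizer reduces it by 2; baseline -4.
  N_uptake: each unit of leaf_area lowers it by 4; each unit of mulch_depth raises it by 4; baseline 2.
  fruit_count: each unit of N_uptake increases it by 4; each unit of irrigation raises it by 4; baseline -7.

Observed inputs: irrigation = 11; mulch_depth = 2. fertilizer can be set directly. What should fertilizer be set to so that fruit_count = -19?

fertilizer = -5

Intervening on fertilizer fixes its value directly, overriding its dependence on irrigation.
Substituting into the N_uptake equation gives N_uptake = 8*fertilizer + 26.
Substituting into the fruit_count equation gives fruit_count = 32*fertilizer + 141.
Solve 32*fertilizer + 141 = -19: fertilizer = (-19 - 141) / 32 = -5.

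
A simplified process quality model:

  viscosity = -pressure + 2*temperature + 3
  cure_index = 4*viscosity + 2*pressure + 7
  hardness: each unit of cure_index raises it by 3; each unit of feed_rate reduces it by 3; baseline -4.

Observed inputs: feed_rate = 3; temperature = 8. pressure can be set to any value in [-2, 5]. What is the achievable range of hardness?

206 to 248

Substituting into the viscosity equation gives viscosity = -pressure + 19.
So cure_index = -2*pressure + 83.
This gives hardness = -6*pressure + 236.
Linear in pressure, so extremes are at the endpoints: pressure = -2 gives hardness = 248; pressure = 5 gives hardness = 206.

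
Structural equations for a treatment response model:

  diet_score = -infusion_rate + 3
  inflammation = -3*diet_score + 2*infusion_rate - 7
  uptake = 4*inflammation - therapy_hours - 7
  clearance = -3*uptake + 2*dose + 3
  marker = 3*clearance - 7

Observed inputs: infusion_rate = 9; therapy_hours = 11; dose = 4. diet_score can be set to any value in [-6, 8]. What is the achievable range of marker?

-856 to 656

Intervening on diet_score fixes its value directly, overriding its dependence on infusion_rate.
Substituting into the inflammation equation gives inflammation = -3*diet_score + 11.
Substituting into the uptake equation gives uptake = -12*diet_score + 26.
Substituting into the clearance equation gives clearance = 36*diet_score - 67.
This gives marker = 108*diet_score - 208.
Linear in diet_score, so extremes are at the endpoints: diet_score = -6 gives marker = -856; diet_score = 8 gives marker = 656.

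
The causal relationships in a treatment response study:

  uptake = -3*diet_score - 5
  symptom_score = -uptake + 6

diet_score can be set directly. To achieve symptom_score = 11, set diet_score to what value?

Substituting into the symptom_score equation gives symptom_score = 3*diet_score + 11.
Solve 3*diet_score + 11 = 11: diet_score = (11 - 11) / 3 = 0.

diet_score = 0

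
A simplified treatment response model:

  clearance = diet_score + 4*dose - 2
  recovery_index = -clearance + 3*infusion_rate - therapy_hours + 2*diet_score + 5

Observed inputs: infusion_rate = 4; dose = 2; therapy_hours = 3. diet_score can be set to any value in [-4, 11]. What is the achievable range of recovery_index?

4 to 19

Substituting into the clearance equation gives clearance = diet_score + 6.
recovery_index becomes diet_score + 8.
Linear in diet_score, so extremes are at the endpoints: diet_score = -4 gives recovery_index = 4; diet_score = 11 gives recovery_index = 19.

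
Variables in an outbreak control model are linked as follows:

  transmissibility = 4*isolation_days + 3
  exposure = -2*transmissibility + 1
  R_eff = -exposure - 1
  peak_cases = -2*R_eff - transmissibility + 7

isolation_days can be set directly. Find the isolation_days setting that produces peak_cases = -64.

isolation_days = 3

Substituting into the exposure equation gives exposure = -8*isolation_days - 5.
This gives R_eff = 8*isolation_days + 4.
Substituting into the peak_cases equation gives peak_cases = -20*isolation_days - 4.
Solve -20*isolation_days - 4 = -64: isolation_days = (-64 + 4) / -20 = 3.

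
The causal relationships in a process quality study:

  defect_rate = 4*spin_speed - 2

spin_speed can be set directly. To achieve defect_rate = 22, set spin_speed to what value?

spin_speed = 6

Solve 4*spin_speed - 2 = 22: spin_speed = (22 + 2) / 4 = 6.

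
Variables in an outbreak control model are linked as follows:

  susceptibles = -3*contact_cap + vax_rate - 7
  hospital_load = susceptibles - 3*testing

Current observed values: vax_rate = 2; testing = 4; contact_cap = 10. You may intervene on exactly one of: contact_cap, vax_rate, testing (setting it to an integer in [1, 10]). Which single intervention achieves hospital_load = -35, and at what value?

Intervening on contact_cap: with other inputs at their observed values, hospital_load = -3*contact_cap - 17. Solving for -35 gives contact_cap = 6, within [1, 10].
Intervening on vax_rate: hospital_load = vax_rate - 49. Reaching -35 requires vax_rate = 14, outside [1, 10].
Intervening on testing: hospital_load = -3*testing - 35. Reaching -35 requires testing = 0, outside [1, 10].

set contact_cap = 6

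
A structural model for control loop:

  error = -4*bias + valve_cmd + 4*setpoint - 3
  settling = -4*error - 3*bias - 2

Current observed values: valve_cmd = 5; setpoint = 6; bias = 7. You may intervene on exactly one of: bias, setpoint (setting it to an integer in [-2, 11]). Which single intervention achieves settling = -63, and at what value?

set setpoint = 9

Intervening on bias: settling = 13*bias - 106. Reaching -63 requires bias = 43/13, not an integer.
Intervening on setpoint: with other inputs at their observed values, settling = -16*setpoint + 81. Solving for -63 gives setpoint = 9, within [-2, 11].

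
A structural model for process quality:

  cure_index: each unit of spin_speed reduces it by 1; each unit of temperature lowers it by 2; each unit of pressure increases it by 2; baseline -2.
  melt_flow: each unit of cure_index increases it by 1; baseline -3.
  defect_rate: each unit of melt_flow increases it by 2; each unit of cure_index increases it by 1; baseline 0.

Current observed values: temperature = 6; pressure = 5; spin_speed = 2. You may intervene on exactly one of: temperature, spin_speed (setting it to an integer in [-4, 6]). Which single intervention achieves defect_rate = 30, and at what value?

Intervening on temperature: with other inputs at their observed values, defect_rate = -6*temperature + 12. Solving for 30 gives temperature = -3, within [-4, 6].
Intervening on spin_speed: defect_rate = -3*spin_speed - 18. Reaching 30 requires spin_speed = -16, outside [-4, 6].

set temperature = -3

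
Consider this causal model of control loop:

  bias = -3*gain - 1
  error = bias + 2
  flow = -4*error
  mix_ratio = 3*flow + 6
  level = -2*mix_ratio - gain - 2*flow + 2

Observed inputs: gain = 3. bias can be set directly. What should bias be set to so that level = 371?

Intervening on bias fixes its value directly, overriding its dependence on gain.
Substituting into the flow equation gives flow = -4*bias - 8.
Substituting into the mix_ratio equation gives mix_ratio = -12*bias - 18.
Substituting into the level equation gives level = 32*bias + 51.
Solve 32*bias + 51 = 371: bias = (371 - 51) / 32 = 10.

bias = 10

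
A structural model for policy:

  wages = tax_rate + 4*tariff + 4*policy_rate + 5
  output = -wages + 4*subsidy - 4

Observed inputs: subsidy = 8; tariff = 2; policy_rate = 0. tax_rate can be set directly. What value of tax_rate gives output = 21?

tax_rate = -6

Substituting into the wages equation gives wages = tax_rate + 13.
Substituting into the output equation gives output = -tax_rate + 15.
Solve -tax_rate + 15 = 21: tax_rate = (21 - 15) / -1 = -6.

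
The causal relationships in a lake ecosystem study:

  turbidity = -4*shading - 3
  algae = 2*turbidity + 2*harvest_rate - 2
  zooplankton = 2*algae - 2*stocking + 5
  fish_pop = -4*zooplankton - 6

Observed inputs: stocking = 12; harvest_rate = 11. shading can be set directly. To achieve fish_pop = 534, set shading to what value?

shading = 9

Substituting into the algae equation gives algae = -8*shading + 14.
zooplankton becomes -16*shading + 9.
fish_pop becomes 64*shading - 42.
Solve 64*shading - 42 = 534: shading = (534 + 42) / 64 = 9.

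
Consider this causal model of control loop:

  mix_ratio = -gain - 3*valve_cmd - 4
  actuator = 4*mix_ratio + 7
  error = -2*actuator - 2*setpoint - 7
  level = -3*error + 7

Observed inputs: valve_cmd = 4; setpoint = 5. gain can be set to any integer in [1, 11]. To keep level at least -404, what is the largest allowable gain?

gain = 5

Substituting into the mix_ratio equation gives mix_ratio = -gain - 16.
So actuator = -4*gain - 57.
Substituting into the error equation gives error = 8*gain + 97.
This gives level = -24*gain - 284.
Require -24*gain - 284 ≥ -404, so gain ≤ 5.
The largest integer in [1, 11] satisfying this is 5.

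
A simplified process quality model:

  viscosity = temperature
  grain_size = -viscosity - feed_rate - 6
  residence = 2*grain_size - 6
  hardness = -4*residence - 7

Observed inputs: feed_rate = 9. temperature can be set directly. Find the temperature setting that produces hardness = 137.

Substituting into the grain_size equation gives grain_size = -temperature - 15.
Substituting into the residence equation gives residence = -2*temperature - 36.
So hardness = 8*temperature + 137.
Solve 8*temperature + 137 = 137: temperature = (137 - 137) / 8 = 0.

temperature = 0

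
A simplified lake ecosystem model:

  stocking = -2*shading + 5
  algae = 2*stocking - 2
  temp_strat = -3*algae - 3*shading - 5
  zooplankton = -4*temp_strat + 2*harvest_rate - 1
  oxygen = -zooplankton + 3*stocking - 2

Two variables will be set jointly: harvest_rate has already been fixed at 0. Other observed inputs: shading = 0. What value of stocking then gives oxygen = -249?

With harvest_rate held at 0:
Intervening on stocking fixes its value directly, overriding its dependence on shading.
Substituting into the temp_strat equation gives temp_strat = -6*stocking + 1.
Substituting into the zooplankton equation gives zooplankton = 24*stocking - 5.
oxygen becomes -21*stocking + 3.
Solve -21*stocking + 3 = -249: stocking = (-249 - 3) / -21 = 12.

stocking = 12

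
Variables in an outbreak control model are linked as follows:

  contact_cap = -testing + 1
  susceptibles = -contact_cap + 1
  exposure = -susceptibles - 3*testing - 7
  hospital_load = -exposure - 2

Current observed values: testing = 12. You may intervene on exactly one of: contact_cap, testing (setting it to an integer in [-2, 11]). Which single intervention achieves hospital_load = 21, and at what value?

set testing = 4

Intervening on contact_cap: hospital_load = -contact_cap + 42. Reaching 21 requires contact_cap = 21, outside [-2, 11].
Intervening on testing: with other inputs at their observed values, hospital_load = 4*testing + 5. Solving for 21 gives testing = 4, within [-2, 11].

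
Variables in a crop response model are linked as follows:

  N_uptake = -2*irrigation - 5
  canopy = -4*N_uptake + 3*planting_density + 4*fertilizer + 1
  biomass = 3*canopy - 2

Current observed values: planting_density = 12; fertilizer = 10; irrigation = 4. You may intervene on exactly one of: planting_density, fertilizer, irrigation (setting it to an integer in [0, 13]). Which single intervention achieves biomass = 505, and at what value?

set irrigation = 9

Intervening on planting_density: biomass = 9*planting_density + 277. Reaching 505 requires planting_density = 76/3, not an integer.
Intervening on fertilizer: biomass = 12*fertilizer + 265. Reaching 505 requires fertilizer = 20, outside [0, 13].
Intervening on irrigation: with other inputs at their observed values, biomass = 24*irrigation + 289. Solving for 505 gives irrigation = 9, within [0, 13].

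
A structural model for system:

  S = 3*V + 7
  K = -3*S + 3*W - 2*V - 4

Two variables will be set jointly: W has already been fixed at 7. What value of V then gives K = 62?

V = -6

With W held at 7:
Substituting into the K equation gives K = -11*V - 4.
Solve -11*V - 4 = 62: V = (62 + 4) / -11 = -6.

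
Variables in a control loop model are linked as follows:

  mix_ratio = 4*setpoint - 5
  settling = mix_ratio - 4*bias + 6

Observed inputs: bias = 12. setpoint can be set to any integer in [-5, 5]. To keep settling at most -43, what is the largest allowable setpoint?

Substituting into the settling equation gives settling = 4*setpoint - 47.
Require 4*setpoint - 47 ≤ -43, so setpoint ≤ 1.
The largest integer in [-5, 5] satisfying this is 1.

setpoint = 1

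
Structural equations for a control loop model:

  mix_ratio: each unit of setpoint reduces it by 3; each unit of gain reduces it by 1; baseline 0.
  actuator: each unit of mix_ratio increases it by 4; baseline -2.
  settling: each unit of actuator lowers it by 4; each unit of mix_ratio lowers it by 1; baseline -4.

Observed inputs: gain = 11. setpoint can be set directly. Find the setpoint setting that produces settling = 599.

Substituting into the mix_ratio equation gives mix_ratio = -3*setpoint - 11.
actuator becomes -12*setpoint - 46.
This gives settling = 51*setpoint + 191.
Solve 51*setpoint + 191 = 599: setpoint = (599 - 191) / 51 = 8.

setpoint = 8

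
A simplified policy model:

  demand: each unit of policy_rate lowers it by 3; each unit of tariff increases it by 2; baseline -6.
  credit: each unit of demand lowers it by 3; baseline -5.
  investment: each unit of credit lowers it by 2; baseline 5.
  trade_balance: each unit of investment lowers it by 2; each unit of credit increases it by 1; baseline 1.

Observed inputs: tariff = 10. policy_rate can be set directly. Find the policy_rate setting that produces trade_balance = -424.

policy_rate = -4

Substituting into the demand equation gives demand = -3*policy_rate + 14.
Substituting into the credit equation gives credit = 9*policy_rate - 47.
Substituting into the investment equation gives investment = -18*policy_rate + 99.
trade_balance becomes 45*policy_rate - 244.
Solve 45*policy_rate - 244 = -424: policy_rate = (-424 + 244) / 45 = -4.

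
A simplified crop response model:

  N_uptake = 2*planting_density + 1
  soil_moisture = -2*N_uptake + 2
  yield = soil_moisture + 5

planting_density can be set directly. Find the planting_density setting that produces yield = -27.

planting_density = 8

Substituting into the soil_moisture equation gives soil_moisture = -4*planting_density.
yield becomes -4*planting_density + 5.
Solve -4*planting_density + 5 = -27: planting_density = (-27 - 5) / -4 = 8.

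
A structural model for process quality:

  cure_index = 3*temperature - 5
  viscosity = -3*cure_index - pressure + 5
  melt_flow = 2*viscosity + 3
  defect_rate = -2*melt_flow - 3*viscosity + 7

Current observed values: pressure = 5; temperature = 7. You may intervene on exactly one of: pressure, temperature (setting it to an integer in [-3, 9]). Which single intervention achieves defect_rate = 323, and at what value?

set pressure = 3

Intervening on pressure: with other inputs at their observed values, defect_rate = 7*pressure + 302. Solving for 323 gives pressure = 3, within [-3, 9].
Intervening on temperature: defect_rate = 63*temperature - 104. Reaching 323 requires temperature = 61/9, not an integer.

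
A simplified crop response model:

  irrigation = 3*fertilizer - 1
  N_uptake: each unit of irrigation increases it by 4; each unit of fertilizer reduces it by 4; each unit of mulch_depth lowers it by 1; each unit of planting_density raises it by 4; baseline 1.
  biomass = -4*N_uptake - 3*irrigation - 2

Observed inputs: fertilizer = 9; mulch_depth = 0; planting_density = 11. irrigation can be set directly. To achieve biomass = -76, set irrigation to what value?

Intervening on irrigation fixes its value directly, overriding its dependence on fertilizer.
Substituting into the N_uptake equation gives N_uptake = 4*irrigation + 9.
Substituting into the biomass equation gives biomass = -19*irrigation - 38.
Solve -19*irrigation - 38 = -76: irrigation = (-76 + 38) / -19 = 2.

irrigation = 2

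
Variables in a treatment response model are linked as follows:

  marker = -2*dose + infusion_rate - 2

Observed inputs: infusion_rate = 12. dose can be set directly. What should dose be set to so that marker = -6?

Substituting into the marker equation gives marker = -2*dose + 10.
Solve -2*dose + 10 = -6: dose = (-6 - 10) / -2 = 8.

dose = 8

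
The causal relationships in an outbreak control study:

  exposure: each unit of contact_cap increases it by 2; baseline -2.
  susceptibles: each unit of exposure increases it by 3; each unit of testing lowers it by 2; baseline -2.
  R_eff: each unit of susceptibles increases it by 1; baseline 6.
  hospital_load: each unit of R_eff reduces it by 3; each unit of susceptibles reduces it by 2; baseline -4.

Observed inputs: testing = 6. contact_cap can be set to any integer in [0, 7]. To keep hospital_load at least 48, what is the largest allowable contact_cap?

Substituting into the susceptibles equation gives susceptibles = 6*contact_cap - 20.
This gives R_eff = 6*contact_cap - 14.
Substituting into the hospital_load equation gives hospital_load = -30*contact_cap + 78.
Require -30*contact_cap + 78 ≥ 48, so contact_cap ≤ 1.
The largest integer in [0, 7] satisfying this is 1.

contact_cap = 1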